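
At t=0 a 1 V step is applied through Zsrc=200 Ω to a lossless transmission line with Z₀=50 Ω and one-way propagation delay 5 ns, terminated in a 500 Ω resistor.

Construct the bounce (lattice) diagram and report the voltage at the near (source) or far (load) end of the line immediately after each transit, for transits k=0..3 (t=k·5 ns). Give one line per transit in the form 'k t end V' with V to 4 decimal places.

0 0 source 0.2000
1 5 load 0.3636
2 10 source 0.4618
3 15 load 0.5421

Γ_L=0.818182, Γ_S=0.600000; launch V₁=1·50/250=0.200000
k=0 src: V=0.2000
k=1 load: inc=0.200000, refl=0.200000·0.818182=0.1636; V=0.000000+0.200000+0.163636=0.3636
k=2 src: inc=0.163636, refl=0.163636·0.600000=0.0982; V=0.200000+0.163636+0.098182=0.4618
k=3 load: inc=0.098182, refl=0.098182·0.818182=0.0803; V=0.363636+0.098182+0.080331=0.5421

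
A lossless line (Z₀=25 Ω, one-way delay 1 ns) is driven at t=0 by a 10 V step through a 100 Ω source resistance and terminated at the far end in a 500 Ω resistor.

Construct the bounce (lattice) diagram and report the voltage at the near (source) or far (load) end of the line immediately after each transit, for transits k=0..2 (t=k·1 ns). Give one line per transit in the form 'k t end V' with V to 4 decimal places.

Γ_L=0.904762, Γ_S=0.600000; launch V₁=10·25/125=2.000000
k=0 src: V=2.0000
k=1 load: inc=2.000000, refl=2.000000·0.904762=1.8095; V=0.000000+2.000000+1.809524=3.8095
k=2 src: inc=1.809524, refl=1.809524·0.600000=1.0857; V=2.000000+1.809524+1.085714=4.8952

0 0 source 2.0000
1 1 load 3.8095
2 2 source 4.8952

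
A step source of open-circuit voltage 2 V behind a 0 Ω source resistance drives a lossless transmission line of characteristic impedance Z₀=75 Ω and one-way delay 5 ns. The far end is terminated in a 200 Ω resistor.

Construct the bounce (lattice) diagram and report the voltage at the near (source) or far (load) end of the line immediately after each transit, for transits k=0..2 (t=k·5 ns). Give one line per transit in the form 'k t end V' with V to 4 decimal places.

Γ_L=0.454545, Γ_S=-1.000000; launch V₁=2·75/75=2.000000
k=0 src: V=2.0000
k=1 load: inc=2.000000, refl=2.000000·0.454545=0.9091; V=0.000000+2.000000+0.909091=2.9091
k=2 src: inc=0.909091, refl=0.909091·-1.000000=-0.9091; V=2.000000+0.909091+-0.909091=2.0000

0 0 source 2.0000
1 5 load 2.9091
2 10 source 2.0000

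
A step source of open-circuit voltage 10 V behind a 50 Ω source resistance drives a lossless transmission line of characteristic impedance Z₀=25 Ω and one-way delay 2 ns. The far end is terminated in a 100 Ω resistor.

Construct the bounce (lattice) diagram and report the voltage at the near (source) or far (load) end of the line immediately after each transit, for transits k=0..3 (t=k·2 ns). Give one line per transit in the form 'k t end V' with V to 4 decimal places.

Γ_L=0.600000, Γ_S=0.333333; launch V₁=10·25/75=3.333333
k=0 src: V=3.3333
k=1 load: inc=3.333333, refl=3.333333·0.600000=2.0000; V=0.000000+3.333333+2.000000=5.3333
k=2 src: inc=2.000000, refl=2.000000·0.333333=0.6667; V=3.333333+2.000000+0.666667=6.0000
k=3 load: inc=0.666667, refl=0.666667·0.600000=0.4000; V=5.333333+0.666667+0.400000=6.4000

0 0 source 3.3333
1 2 load 5.3333
2 4 source 6.0000
3 6 load 6.4000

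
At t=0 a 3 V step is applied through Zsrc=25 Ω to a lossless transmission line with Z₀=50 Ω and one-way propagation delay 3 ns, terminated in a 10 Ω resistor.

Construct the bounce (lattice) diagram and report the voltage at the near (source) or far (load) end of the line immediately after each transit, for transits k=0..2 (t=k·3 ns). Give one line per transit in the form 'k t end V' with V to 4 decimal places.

Γ_L=-0.666667, Γ_S=-0.333333; launch V₁=3·50/75=2.000000
k=0 src: V=2.0000
k=1 load: inc=2.000000, refl=2.000000·-0.666667=-1.3333; V=0.000000+2.000000+-1.333333=0.6667
k=2 src: inc=-1.333333, refl=-1.333333·-0.333333=0.4444; V=2.000000+-1.333333+0.444444=1.1111

0 0 source 2.0000
1 3 load 0.6667
2 6 source 1.1111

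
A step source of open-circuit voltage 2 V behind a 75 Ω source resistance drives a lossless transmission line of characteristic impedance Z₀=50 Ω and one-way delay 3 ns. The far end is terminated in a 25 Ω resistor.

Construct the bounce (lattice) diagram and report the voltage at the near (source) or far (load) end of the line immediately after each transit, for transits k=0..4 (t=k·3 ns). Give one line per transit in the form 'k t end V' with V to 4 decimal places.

Γ_L=-0.333333, Γ_S=0.200000; launch V₁=2·50/125=0.800000
k=0 src: V=0.8000
k=1 load: inc=0.800000, refl=0.800000·-0.333333=-0.2667; V=0.000000+0.800000+-0.266667=0.5333
k=2 src: inc=-0.266667, refl=-0.266667·0.200000=-0.0533; V=0.800000+-0.266667+-0.053333=0.4800
k=3 load: inc=-0.053333, refl=-0.053333·-0.333333=0.0178; V=0.533333+-0.053333+0.017778=0.4978
k=4 src: inc=0.017778, refl=0.017778·0.200000=0.0036; V=0.480000+0.017778+0.003556=0.5013

0 0 source 0.8000
1 3 load 0.5333
2 6 source 0.4800
3 9 load 0.4978
4 12 source 0.5013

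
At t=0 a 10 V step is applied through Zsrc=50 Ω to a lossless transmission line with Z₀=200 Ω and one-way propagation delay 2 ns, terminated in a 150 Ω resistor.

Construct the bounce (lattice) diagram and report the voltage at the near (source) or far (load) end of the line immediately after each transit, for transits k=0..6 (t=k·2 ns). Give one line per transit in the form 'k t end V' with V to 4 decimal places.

Γ_L=-0.142857, Γ_S=-0.600000; launch V₁=10·200/250=8.000000
k=0 src: V=8.0000
k=1 load: inc=8.000000, refl=8.000000·-0.142857=-1.1429; V=0.000000+8.000000+-1.142857=6.8571
k=2 src: inc=-1.142857, refl=-1.142857·-0.600000=0.6857; V=8.000000+-1.142857+0.685714=7.5429
k=3 load: inc=0.685714, refl=0.685714·-0.142857=-0.0980; V=6.857143+0.685714+-0.097959=7.4449
k=4 src: inc=-0.097959, refl=-0.097959·-0.600000=0.0588; V=7.542857+-0.097959+0.058776=7.5037
k=5 load: inc=0.058776, refl=0.058776·-0.142857=-0.0084; V=7.444898+0.058776+-0.008397=7.4953
k=6 src: inc=-0.008397, refl=-0.008397·-0.600000=0.0050; V=7.503673+-0.008397+0.005038=7.5003

0 0 source 8.0000
1 2 load 6.8571
2 4 source 7.5429
3 6 load 7.4449
4 8 source 7.5037
5 10 load 7.4953
6 12 source 7.5003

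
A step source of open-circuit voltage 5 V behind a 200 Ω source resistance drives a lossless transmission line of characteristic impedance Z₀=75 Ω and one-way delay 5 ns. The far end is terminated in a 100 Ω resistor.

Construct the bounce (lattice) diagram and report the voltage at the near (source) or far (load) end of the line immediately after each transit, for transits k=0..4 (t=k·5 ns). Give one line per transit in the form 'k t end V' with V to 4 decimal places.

0 0 source 1.3636
1 5 load 1.5584
2 10 source 1.6470
3 15 load 1.6596
4 20 source 1.6654

Γ_L=0.142857, Γ_S=0.454545; launch V₁=5·75/275=1.363636
k=0 src: V=1.3636
k=1 load: inc=1.363636, refl=1.363636·0.142857=0.1948; V=0.000000+1.363636+0.194805=1.5584
k=2 src: inc=0.194805, refl=0.194805·0.454545=0.0885; V=1.363636+0.194805+0.088548=1.6470
k=3 load: inc=0.088548, refl=0.088548·0.142857=0.0126; V=1.558442+0.088548+0.012650=1.6596
k=4 src: inc=0.012650, refl=0.012650·0.454545=0.0057; V=1.646989+0.012650+0.005750=1.6654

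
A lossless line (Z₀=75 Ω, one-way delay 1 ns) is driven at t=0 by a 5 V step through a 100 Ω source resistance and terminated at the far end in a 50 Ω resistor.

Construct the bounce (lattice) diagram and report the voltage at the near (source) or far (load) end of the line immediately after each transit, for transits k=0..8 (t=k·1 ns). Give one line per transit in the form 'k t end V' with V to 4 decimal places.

0 0 source 2.1429
1 1 load 1.7143
2 2 source 1.6531
3 3 load 1.6653
4 4 source 1.6671
5 5 load 1.6667
6 6 source 1.6667
7 7 load 1.6667
8 8 source 1.6667

Γ_L=-0.200000, Γ_S=0.142857; launch V₁=5·75/175=2.142857
k=0 src: V=2.1429
k=1 load: inc=2.142857, refl=2.142857·-0.200000=-0.4286; V=0.000000+2.142857+-0.428571=1.7143
k=2 src: inc=-0.428571, refl=-0.428571·0.142857=-0.0612; V=2.142857+-0.428571+-0.061224=1.6531
k=3 load: inc=-0.061224, refl=-0.061224·-0.200000=0.0122; V=1.714286+-0.061224+0.012245=1.6653
k=4 src: inc=0.012245, refl=0.012245·0.142857=0.0017; V=1.653061+0.012245+0.001749=1.6671
k=5 load: inc=0.001749, refl=0.001749·-0.200000=-0.0003; V=1.665306+0.001749+-0.000350=1.6667
k=6 src: inc=-0.000350, refl=-0.000350·0.142857=-0.0000; V=1.667055+-0.000350+-0.000050=1.6667
k=7 load: inc=-0.000050, refl=-0.000050·-0.200000=0.0000; V=1.666706+-0.000050+0.000010=1.6667
k=8 src: inc=0.000010, refl=0.000010·0.142857=0.0000; V=1.666656+0.000010+0.000001=1.6667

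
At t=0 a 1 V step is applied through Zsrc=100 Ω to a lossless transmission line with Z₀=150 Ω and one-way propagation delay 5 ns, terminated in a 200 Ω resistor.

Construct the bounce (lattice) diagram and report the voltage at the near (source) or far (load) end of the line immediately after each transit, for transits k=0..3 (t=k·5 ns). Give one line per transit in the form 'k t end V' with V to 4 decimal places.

Γ_L=0.142857, Γ_S=-0.200000; launch V₁=1·150/250=0.600000
k=0 src: V=0.6000
k=1 load: inc=0.600000, refl=0.600000·0.142857=0.0857; V=0.000000+0.600000+0.085714=0.6857
k=2 src: inc=0.085714, refl=0.085714·-0.200000=-0.0171; V=0.600000+0.085714+-0.017143=0.6686
k=3 load: inc=-0.017143, refl=-0.017143·0.142857=-0.0024; V=0.685714+-0.017143+-0.002449=0.6661

0 0 source 0.6000
1 5 load 0.6857
2 10 source 0.6686
3 15 load 0.6661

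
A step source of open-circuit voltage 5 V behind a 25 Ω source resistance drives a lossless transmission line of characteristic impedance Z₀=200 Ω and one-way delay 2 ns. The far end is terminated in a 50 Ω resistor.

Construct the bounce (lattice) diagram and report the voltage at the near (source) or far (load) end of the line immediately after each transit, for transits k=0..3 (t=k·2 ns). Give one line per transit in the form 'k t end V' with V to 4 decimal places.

Γ_L=-0.600000, Γ_S=-0.777778; launch V₁=5·200/225=4.444444
k=0 src: V=4.4444
k=1 load: inc=4.444444, refl=4.444444·-0.600000=-2.6667; V=0.000000+4.444444+-2.666667=1.7778
k=2 src: inc=-2.666667, refl=-2.666667·-0.777778=2.0741; V=4.444444+-2.666667+2.074074=3.8519
k=3 load: inc=2.074074, refl=2.074074·-0.600000=-1.2444; V=1.777778+2.074074+-1.244444=2.6074

0 0 source 4.4444
1 2 load 1.7778
2 4 source 3.8519
3 6 load 2.6074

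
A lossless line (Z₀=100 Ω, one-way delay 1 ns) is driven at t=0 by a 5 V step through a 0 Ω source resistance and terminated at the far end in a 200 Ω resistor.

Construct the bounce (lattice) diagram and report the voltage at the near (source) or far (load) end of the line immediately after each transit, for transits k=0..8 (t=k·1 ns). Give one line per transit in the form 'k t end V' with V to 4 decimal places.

0 0 source 5.0000
1 1 load 6.6667
2 2 source 5.0000
3 3 load 4.4444
4 4 source 5.0000
5 5 load 5.1852
6 6 source 5.0000
7 7 load 4.9383
8 8 source 5.0000

Γ_L=0.333333, Γ_S=-1.000000; launch V₁=5·100/100=5.000000
k=0 src: V=5.0000
k=1 load: inc=5.000000, refl=5.000000·0.333333=1.6667; V=0.000000+5.000000+1.666667=6.6667
k=2 src: inc=1.666667, refl=1.666667·-1.000000=-1.6667; V=5.000000+1.666667+-1.666667=5.0000
k=3 load: inc=-1.666667, refl=-1.666667·0.333333=-0.5556; V=6.666667+-1.666667+-0.555556=4.4444
k=4 src: inc=-0.555556, refl=-0.555556·-1.000000=0.5556; V=5.000000+-0.555556+0.555556=5.0000
k=5 load: inc=0.555556, refl=0.555556·0.333333=0.1852; V=4.444444+0.555556+0.185185=5.1852
k=6 src: inc=0.185185, refl=0.185185·-1.000000=-0.1852; V=5.000000+0.185185+-0.185185=5.0000
k=7 load: inc=-0.185185, refl=-0.185185·0.333333=-0.0617; V=5.185185+-0.185185+-0.061728=4.9383
k=8 src: inc=-0.061728, refl=-0.061728·-1.000000=0.0617; V=5.000000+-0.061728+0.061728=5.0000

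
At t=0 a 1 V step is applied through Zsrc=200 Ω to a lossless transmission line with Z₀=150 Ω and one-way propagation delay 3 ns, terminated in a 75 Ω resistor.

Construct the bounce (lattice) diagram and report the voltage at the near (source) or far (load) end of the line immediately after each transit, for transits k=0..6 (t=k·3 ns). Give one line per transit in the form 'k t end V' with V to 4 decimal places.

0 0 source 0.4286
1 3 load 0.2857
2 6 source 0.2653
3 9 load 0.2721
4 12 source 0.2731
5 15 load 0.2728
6 18 source 0.2727

Γ_L=-0.333333, Γ_S=0.142857; launch V₁=1·150/350=0.428571
k=0 src: V=0.4286
k=1 load: inc=0.428571, refl=0.428571·-0.333333=-0.1429; V=0.000000+0.428571+-0.142857=0.2857
k=2 src: inc=-0.142857, refl=-0.142857·0.142857=-0.0204; V=0.428571+-0.142857+-0.020408=0.2653
k=3 load: inc=-0.020408, refl=-0.020408·-0.333333=0.0068; V=0.285714+-0.020408+0.006803=0.2721
k=4 src: inc=0.006803, refl=0.006803·0.142857=0.0010; V=0.265306+0.006803+0.000972=0.2731
k=5 load: inc=0.000972, refl=0.000972·-0.333333=-0.0003; V=0.272109+0.000972+-0.000324=0.2728
k=6 src: inc=-0.000324, refl=-0.000324·0.142857=-0.0000; V=0.273081+-0.000324+-0.000046=0.2727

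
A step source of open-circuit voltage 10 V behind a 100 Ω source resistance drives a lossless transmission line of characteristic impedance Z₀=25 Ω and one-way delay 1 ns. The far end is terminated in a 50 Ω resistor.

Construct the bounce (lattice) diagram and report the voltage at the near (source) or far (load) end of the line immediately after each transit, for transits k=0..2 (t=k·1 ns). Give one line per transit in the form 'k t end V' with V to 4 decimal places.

Γ_L=0.333333, Γ_S=0.600000; launch V₁=10·25/125=2.000000
k=0 src: V=2.0000
k=1 load: inc=2.000000, refl=2.000000·0.333333=0.6667; V=0.000000+2.000000+0.666667=2.6667
k=2 src: inc=0.666667, refl=0.666667·0.600000=0.4000; V=2.000000+0.666667+0.400000=3.0667

0 0 source 2.0000
1 1 load 2.6667
2 2 source 3.0667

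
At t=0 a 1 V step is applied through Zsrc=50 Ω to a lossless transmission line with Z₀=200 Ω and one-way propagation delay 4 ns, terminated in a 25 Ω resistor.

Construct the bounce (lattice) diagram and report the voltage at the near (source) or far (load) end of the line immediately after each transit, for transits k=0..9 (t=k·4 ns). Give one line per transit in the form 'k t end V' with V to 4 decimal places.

Γ_L=-0.777778, Γ_S=-0.600000; launch V₁=1·200/250=0.800000
k=0 src: V=0.8000
k=1 load: inc=0.800000, refl=0.800000·-0.777778=-0.6222; V=0.000000+0.800000+-0.622222=0.1778
k=2 src: inc=-0.622222, refl=-0.622222·-0.600000=0.3733; V=0.800000+-0.622222+0.373333=0.5511
k=3 load: inc=0.373333, refl=0.373333·-0.777778=-0.2904; V=0.177778+0.373333+-0.290370=0.2607
k=4 src: inc=-0.290370, refl=-0.290370·-0.600000=0.1742; V=0.551111+-0.290370+0.174222=0.4350
k=5 load: inc=0.174222, refl=0.174222·-0.777778=-0.1355; V=0.260741+0.174222+-0.135506=0.2995
k=6 src: inc=-0.135506, refl=-0.135506·-0.600000=0.0813; V=0.434963+-0.135506+0.081304=0.3808
k=7 load: inc=0.081304, refl=0.081304·-0.777778=-0.0632; V=0.299457+0.081304+-0.063236=0.3175
k=8 src: inc=-0.063236, refl=-0.063236·-0.600000=0.0379; V=0.380760+-0.063236+0.037942=0.3555
k=9 load: inc=0.037942, refl=0.037942·-0.777778=-0.0295; V=0.317524+0.037942+-0.029510=0.3260

0 0 source 0.8000
1 4 load 0.1778
2 8 source 0.5511
3 12 load 0.2607
4 16 source 0.4350
5 20 load 0.2995
6 24 source 0.3808
7 28 load 0.3175
8 32 source 0.3555
9 36 load 0.3260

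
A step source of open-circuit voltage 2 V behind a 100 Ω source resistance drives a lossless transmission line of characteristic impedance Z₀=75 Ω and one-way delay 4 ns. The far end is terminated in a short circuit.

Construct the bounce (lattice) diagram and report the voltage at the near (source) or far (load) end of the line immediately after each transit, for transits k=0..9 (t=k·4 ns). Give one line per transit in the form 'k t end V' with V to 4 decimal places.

0 0 source 0.8571
1 4 load 0.0000
2 8 source -0.1224
3 12 load 0.0000
4 16 source 0.0175
5 20 load 0.0000
6 24 source -0.0025
7 28 load 0.0000
8 32 source 0.0004
9 36 load 0.0000

Γ_L=-1.000000, Γ_S=0.142857; launch V₁=2·75/175=0.857143
k=0 src: V=0.8571
k=1 load: inc=0.857143, refl=0.857143·-1.000000=-0.8571; V=0.000000+0.857143+-0.857143=0.0000
k=2 src: inc=-0.857143, refl=-0.857143·0.142857=-0.1224; V=0.857143+-0.857143+-0.122449=-0.1224
k=3 load: inc=-0.122449, refl=-0.122449·-1.000000=0.1224; V=0.000000+-0.122449+0.122449=0.0000
k=4 src: inc=0.122449, refl=0.122449·0.142857=0.0175; V=-0.122449+0.122449+0.017493=0.0175
k=5 load: inc=0.017493, refl=0.017493·-1.000000=-0.0175; V=0.000000+0.017493+-0.017493=0.0000
k=6 src: inc=-0.017493, refl=-0.017493·0.142857=-0.0025; V=0.017493+-0.017493+-0.002499=-0.0025
k=7 load: inc=-0.002499, refl=-0.002499·-1.000000=0.0025; V=0.000000+-0.002499+0.002499=0.0000
k=8 src: inc=0.002499, refl=0.002499·0.142857=0.0004; V=-0.002499+0.002499+0.000357=0.0004
k=9 load: inc=0.000357, refl=0.000357·-1.000000=-0.0004; V=0.000000+0.000357+-0.000357=0.0000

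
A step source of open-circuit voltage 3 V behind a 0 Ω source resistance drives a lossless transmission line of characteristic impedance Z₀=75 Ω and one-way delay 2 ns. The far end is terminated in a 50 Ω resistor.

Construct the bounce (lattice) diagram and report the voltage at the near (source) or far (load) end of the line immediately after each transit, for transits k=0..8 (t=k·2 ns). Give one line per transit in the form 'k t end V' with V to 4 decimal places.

0 0 source 3.0000
1 2 load 2.4000
2 4 source 3.0000
3 6 load 2.8800
4 8 source 3.0000
5 10 load 2.9760
6 12 source 3.0000
7 14 load 2.9952
8 16 source 3.0000

Γ_L=-0.200000, Γ_S=-1.000000; launch V₁=3·75/75=3.000000
k=0 src: V=3.0000
k=1 load: inc=3.000000, refl=3.000000·-0.200000=-0.6000; V=0.000000+3.000000+-0.600000=2.4000
k=2 src: inc=-0.600000, refl=-0.600000·-1.000000=0.6000; V=3.000000+-0.600000+0.600000=3.0000
k=3 load: inc=0.600000, refl=0.600000·-0.200000=-0.1200; V=2.400000+0.600000+-0.120000=2.8800
k=4 src: inc=-0.120000, refl=-0.120000·-1.000000=0.1200; V=3.000000+-0.120000+0.120000=3.0000
k=5 load: inc=0.120000, refl=0.120000·-0.200000=-0.0240; V=2.880000+0.120000+-0.024000=2.9760
k=6 src: inc=-0.024000, refl=-0.024000·-1.000000=0.0240; V=3.000000+-0.024000+0.024000=3.0000
k=7 load: inc=0.024000, refl=0.024000·-0.200000=-0.0048; V=2.976000+0.024000+-0.004800=2.9952
k=8 src: inc=-0.004800, refl=-0.004800·-1.000000=0.0048; V=3.000000+-0.004800+0.004800=3.0000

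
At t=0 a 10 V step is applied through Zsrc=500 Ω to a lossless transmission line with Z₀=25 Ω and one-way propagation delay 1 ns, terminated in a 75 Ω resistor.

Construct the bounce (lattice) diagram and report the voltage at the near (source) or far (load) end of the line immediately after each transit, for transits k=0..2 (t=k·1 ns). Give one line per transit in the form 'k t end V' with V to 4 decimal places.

0 0 source 0.4762
1 1 load 0.7143
2 2 source 0.9297

Γ_L=0.500000, Γ_S=0.904762; launch V₁=10·25/525=0.476190
k=0 src: V=0.4762
k=1 load: inc=0.476190, refl=0.476190·0.500000=0.2381; V=0.000000+0.476190+0.238095=0.7143
k=2 src: inc=0.238095, refl=0.238095·0.904762=0.2154; V=0.476190+0.238095+0.215420=0.9297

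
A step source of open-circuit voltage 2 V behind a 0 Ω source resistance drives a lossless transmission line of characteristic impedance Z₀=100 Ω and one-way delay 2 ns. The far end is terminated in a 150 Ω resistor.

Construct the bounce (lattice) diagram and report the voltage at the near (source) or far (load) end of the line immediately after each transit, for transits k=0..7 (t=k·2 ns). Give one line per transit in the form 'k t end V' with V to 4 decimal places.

0 0 source 2.0000
1 2 load 2.4000
2 4 source 2.0000
3 6 load 1.9200
4 8 source 2.0000
5 10 load 2.0160
6 12 source 2.0000
7 14 load 1.9968

Γ_L=0.200000, Γ_S=-1.000000; launch V₁=2·100/100=2.000000
k=0 src: V=2.0000
k=1 load: inc=2.000000, refl=2.000000·0.200000=0.4000; V=0.000000+2.000000+0.400000=2.4000
k=2 src: inc=0.400000, refl=0.400000·-1.000000=-0.4000; V=2.000000+0.400000+-0.400000=2.0000
k=3 load: inc=-0.400000, refl=-0.400000·0.200000=-0.0800; V=2.400000+-0.400000+-0.080000=1.9200
k=4 src: inc=-0.080000, refl=-0.080000·-1.000000=0.0800; V=2.000000+-0.080000+0.080000=2.0000
k=5 load: inc=0.080000, refl=0.080000·0.200000=0.0160; V=1.920000+0.080000+0.016000=2.0160
k=6 src: inc=0.016000, refl=0.016000·-1.000000=-0.0160; V=2.000000+0.016000+-0.016000=2.0000
k=7 load: inc=-0.016000, refl=-0.016000·0.200000=-0.0032; V=2.016000+-0.016000+-0.003200=1.9968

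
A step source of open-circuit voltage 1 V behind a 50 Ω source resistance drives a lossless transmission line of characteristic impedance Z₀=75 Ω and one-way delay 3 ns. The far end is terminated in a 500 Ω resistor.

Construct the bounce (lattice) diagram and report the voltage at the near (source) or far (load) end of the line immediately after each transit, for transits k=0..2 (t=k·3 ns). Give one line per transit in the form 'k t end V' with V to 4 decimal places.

0 0 source 0.6000
1 3 load 1.0435
2 6 source 0.9548

Γ_L=0.739130, Γ_S=-0.200000; launch V₁=1·75/125=0.600000
k=0 src: V=0.6000
k=1 load: inc=0.600000, refl=0.600000·0.739130=0.4435; V=0.000000+0.600000+0.443478=1.0435
k=2 src: inc=0.443478, refl=0.443478·-0.200000=-0.0887; V=0.600000+0.443478+-0.088696=0.9548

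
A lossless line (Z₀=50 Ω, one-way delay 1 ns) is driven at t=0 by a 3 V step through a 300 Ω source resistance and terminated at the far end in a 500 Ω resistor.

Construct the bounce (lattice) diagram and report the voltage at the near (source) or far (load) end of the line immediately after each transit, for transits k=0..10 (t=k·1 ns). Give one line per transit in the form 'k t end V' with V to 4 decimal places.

0 0 source 0.4286
1 1 load 0.7792
2 2 source 1.0297
3 3 load 1.2346
4 4 source 1.3810
5 5 load 1.5007
6 6 source 1.5863
7 7 load 1.6563
8 8 source 1.7063
9 9 load 1.7472
10 10 source 1.7764

Γ_L=0.818182, Γ_S=0.714286; launch V₁=3·50/350=0.428571
k=0 src: V=0.4286
k=1 load: inc=0.428571, refl=0.428571·0.818182=0.3506; V=0.000000+0.428571+0.350649=0.7792
k=2 src: inc=0.350649, refl=0.350649·0.714286=0.2505; V=0.428571+0.350649+0.250464=1.0297
k=3 load: inc=0.250464, refl=0.250464·0.818182=0.2049; V=0.779221+0.250464+0.204925=1.2346
k=4 src: inc=0.204925, refl=0.204925·0.714286=0.1464; V=1.029685+0.204925+0.146375=1.3810
k=5 load: inc=0.146375, refl=0.146375·0.818182=0.1198; V=1.234610+0.146375+0.119761=1.5007
k=6 src: inc=0.119761, refl=0.119761·0.714286=0.0855; V=1.380985+0.119761+0.085544=1.5863
k=7 load: inc=0.085544, refl=0.085544·0.818182=0.0700; V=1.500746+0.085544+0.069990=1.6563
k=8 src: inc=0.069990, refl=0.069990·0.714286=0.0500; V=1.586290+0.069990+0.049993=1.7063
k=9 load: inc=0.049993, refl=0.049993·0.818182=0.0409; V=1.656280+0.049993+0.040903=1.7472
k=10 src: inc=0.040903, refl=0.040903·0.714286=0.0292; V=1.706273+0.040903+0.029217=1.7764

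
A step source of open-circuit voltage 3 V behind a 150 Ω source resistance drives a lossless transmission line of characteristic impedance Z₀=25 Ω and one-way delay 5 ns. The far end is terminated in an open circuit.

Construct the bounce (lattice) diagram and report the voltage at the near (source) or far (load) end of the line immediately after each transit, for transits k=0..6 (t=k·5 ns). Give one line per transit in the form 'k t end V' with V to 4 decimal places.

Γ_L=1.000000, Γ_S=0.714286; launch V₁=3·25/175=0.428571
k=0 src: V=0.4286
k=1 load: inc=0.428571, refl=0.428571·1.000000=0.4286; V=0.000000+0.428571+0.428571=0.8571
k=2 src: inc=0.428571, refl=0.428571·0.714286=0.3061; V=0.428571+0.428571+0.306122=1.1633
k=3 load: inc=0.306122, refl=0.306122·1.000000=0.3061; V=0.857143+0.306122+0.306122=1.4694
k=4 src: inc=0.306122, refl=0.306122·0.714286=0.2187; V=1.163265+0.306122+0.218659=1.6880
k=5 load: inc=0.218659, refl=0.218659·1.000000=0.2187; V=1.469388+0.218659+0.218659=1.9067
k=6 src: inc=0.218659, refl=0.218659·0.714286=0.1562; V=1.688047+0.218659+0.156185=2.0629

0 0 source 0.4286
1 5 load 0.8571
2 10 source 1.1633
3 15 load 1.4694
4 20 source 1.6880
5 25 load 1.9067
6 30 source 2.0629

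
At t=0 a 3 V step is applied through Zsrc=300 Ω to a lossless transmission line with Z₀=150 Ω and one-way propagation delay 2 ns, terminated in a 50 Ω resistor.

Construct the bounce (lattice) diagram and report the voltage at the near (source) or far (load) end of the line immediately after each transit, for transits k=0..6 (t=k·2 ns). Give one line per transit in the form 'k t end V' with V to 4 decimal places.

0 0 source 1.0000
1 2 load 0.5000
2 4 source 0.3333
3 6 load 0.4167
4 8 source 0.4444
5 10 load 0.4306
6 12 source 0.4259

Γ_L=-0.500000, Γ_S=0.333333; launch V₁=3·150/450=1.000000
k=0 src: V=1.0000
k=1 load: inc=1.000000, refl=1.000000·-0.500000=-0.5000; V=0.000000+1.000000+-0.500000=0.5000
k=2 src: inc=-0.500000, refl=-0.500000·0.333333=-0.1667; V=1.000000+-0.500000+-0.166667=0.3333
k=3 load: inc=-0.166667, refl=-0.166667·-0.500000=0.0833; V=0.500000+-0.166667+0.083333=0.4167
k=4 src: inc=0.083333, refl=0.083333·0.333333=0.0278; V=0.333333+0.083333+0.027778=0.4444
k=5 load: inc=0.027778, refl=0.027778·-0.500000=-0.0139; V=0.416667+0.027778+-0.013889=0.4306
k=6 src: inc=-0.013889, refl=-0.013889·0.333333=-0.0046; V=0.444444+-0.013889+-0.004630=0.4259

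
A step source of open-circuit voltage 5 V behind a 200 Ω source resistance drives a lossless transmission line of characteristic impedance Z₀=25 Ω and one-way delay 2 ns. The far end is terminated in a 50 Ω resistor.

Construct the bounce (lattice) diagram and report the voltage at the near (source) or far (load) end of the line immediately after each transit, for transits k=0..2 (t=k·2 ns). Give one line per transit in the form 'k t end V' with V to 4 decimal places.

0 0 source 0.5556
1 2 load 0.7407
2 4 source 0.8848

Γ_L=0.333333, Γ_S=0.777778; launch V₁=5·25/225=0.555556
k=0 src: V=0.5556
k=1 load: inc=0.555556, refl=0.555556·0.333333=0.1852; V=0.000000+0.555556+0.185185=0.7407
k=2 src: inc=0.185185, refl=0.185185·0.777778=0.1440; V=0.555556+0.185185+0.144033=0.8848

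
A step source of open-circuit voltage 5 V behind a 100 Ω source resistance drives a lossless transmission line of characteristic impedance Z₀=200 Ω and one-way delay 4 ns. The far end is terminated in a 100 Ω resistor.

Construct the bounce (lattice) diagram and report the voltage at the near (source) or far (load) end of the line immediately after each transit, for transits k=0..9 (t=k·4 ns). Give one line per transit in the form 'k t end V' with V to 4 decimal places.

0 0 source 3.3333
1 4 load 2.2222
2 8 source 2.5926
3 12 load 2.4691
4 16 source 2.5103
5 20 load 2.4966
6 24 source 2.5011
7 28 load 2.4996
8 32 source 2.5001
9 36 load 2.5000

Γ_L=-0.333333, Γ_S=-0.333333; launch V₁=5·200/300=3.333333
k=0 src: V=3.3333
k=1 load: inc=3.333333, refl=3.333333·-0.333333=-1.1111; V=0.000000+3.333333+-1.111111=2.2222
k=2 src: inc=-1.111111, refl=-1.111111·-0.333333=0.3704; V=3.333333+-1.111111+0.370370=2.5926
k=3 load: inc=0.370370, refl=0.370370·-0.333333=-0.1235; V=2.222222+0.370370+-0.123457=2.4691
k=4 src: inc=-0.123457, refl=-0.123457·-0.333333=0.0412; V=2.592593+-0.123457+0.041152=2.5103
k=5 load: inc=0.041152, refl=0.041152·-0.333333=-0.0137; V=2.469136+0.041152+-0.013717=2.4966
k=6 src: inc=-0.013717, refl=-0.013717·-0.333333=0.0046; V=2.510288+-0.013717+0.004572=2.5011
k=7 load: inc=0.004572, refl=0.004572·-0.333333=-0.0015; V=2.496571+0.004572+-0.001524=2.4996
k=8 src: inc=-0.001524, refl=-0.001524·-0.333333=0.0005; V=2.501143+-0.001524+0.000508=2.5001
k=9 load: inc=0.000508, refl=0.000508·-0.333333=-0.0002; V=2.499619+0.000508+-0.000169=2.5000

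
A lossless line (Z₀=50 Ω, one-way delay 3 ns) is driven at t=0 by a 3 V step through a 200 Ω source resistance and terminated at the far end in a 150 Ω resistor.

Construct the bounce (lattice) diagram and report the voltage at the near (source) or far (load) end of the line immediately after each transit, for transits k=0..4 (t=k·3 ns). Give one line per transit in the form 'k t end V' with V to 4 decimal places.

0 0 source 0.6000
1 3 load 0.9000
2 6 source 1.0800
3 9 load 1.1700
4 12 source 1.2240

Γ_L=0.500000, Γ_S=0.600000; launch V₁=3·50/250=0.600000
k=0 src: V=0.6000
k=1 load: inc=0.600000, refl=0.600000·0.500000=0.3000; V=0.000000+0.600000+0.300000=0.9000
k=2 src: inc=0.300000, refl=0.300000·0.600000=0.1800; V=0.600000+0.300000+0.180000=1.0800
k=3 load: inc=0.180000, refl=0.180000·0.500000=0.0900; V=0.900000+0.180000+0.090000=1.1700
k=4 src: inc=0.090000, refl=0.090000·0.600000=0.0540; V=1.080000+0.090000+0.054000=1.2240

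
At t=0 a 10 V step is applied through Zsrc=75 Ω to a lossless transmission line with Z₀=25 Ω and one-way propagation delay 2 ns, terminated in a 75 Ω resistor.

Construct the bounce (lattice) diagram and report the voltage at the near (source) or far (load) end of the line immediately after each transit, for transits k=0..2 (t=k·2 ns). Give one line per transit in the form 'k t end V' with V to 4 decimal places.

Γ_L=0.500000, Γ_S=0.500000; launch V₁=10·25/100=2.500000
k=0 src: V=2.5000
k=1 load: inc=2.500000, refl=2.500000·0.500000=1.2500; V=0.000000+2.500000+1.250000=3.7500
k=2 src: inc=1.250000, refl=1.250000·0.500000=0.6250; V=2.500000+1.250000+0.625000=4.3750

0 0 source 2.5000
1 2 load 3.7500
2 4 source 4.3750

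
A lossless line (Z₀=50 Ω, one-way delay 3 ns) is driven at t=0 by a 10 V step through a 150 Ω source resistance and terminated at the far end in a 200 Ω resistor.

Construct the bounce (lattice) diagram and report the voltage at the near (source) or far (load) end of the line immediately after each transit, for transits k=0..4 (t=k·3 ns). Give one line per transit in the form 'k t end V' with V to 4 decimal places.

Γ_L=0.600000, Γ_S=0.500000; launch V₁=10·50/200=2.500000
k=0 src: V=2.5000
k=1 load: inc=2.500000, refl=2.500000·0.600000=1.5000; V=0.000000+2.500000+1.500000=4.0000
k=2 src: inc=1.500000, refl=1.500000·0.500000=0.7500; V=2.500000+1.500000+0.750000=4.7500
k=3 load: inc=0.750000, refl=0.750000·0.600000=0.4500; V=4.000000+0.750000+0.450000=5.2000
k=4 src: inc=0.450000, refl=0.450000·0.500000=0.2250; V=4.750000+0.450000+0.225000=5.4250

0 0 source 2.5000
1 3 load 4.0000
2 6 source 4.7500
3 9 load 5.2000
4 12 source 5.4250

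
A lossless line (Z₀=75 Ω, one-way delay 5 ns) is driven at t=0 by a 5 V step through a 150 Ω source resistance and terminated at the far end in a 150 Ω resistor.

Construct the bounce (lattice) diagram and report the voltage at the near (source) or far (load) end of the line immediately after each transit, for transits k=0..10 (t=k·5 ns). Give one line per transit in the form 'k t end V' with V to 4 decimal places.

0 0 source 1.6667
1 5 load 2.2222
2 10 source 2.4074
3 15 load 2.4691
4 20 source 2.4897
5 25 load 2.4966
6 30 source 2.4989
7 35 load 2.4996
8 40 source 2.4999
9 45 load 2.5000
10 50 source 2.5000

Γ_L=0.333333, Γ_S=0.333333; launch V₁=5·75/225=1.666667
k=0 src: V=1.6667
k=1 load: inc=1.666667, refl=1.666667·0.333333=0.5556; V=0.000000+1.666667+0.555556=2.2222
k=2 src: inc=0.555556, refl=0.555556·0.333333=0.1852; V=1.666667+0.555556+0.185185=2.4074
k=3 load: inc=0.185185, refl=0.185185·0.333333=0.0617; V=2.222222+0.185185+0.061728=2.4691
k=4 src: inc=0.061728, refl=0.061728·0.333333=0.0206; V=2.407407+0.061728+0.020576=2.4897
k=5 load: inc=0.020576, refl=0.020576·0.333333=0.0069; V=2.469136+0.020576+0.006859=2.4966
k=6 src: inc=0.006859, refl=0.006859·0.333333=0.0023; V=2.489712+0.006859+0.002286=2.4989
k=7 load: inc=0.002286, refl=0.002286·0.333333=0.0008; V=2.496571+0.002286+0.000762=2.4996
k=8 src: inc=0.000762, refl=0.000762·0.333333=0.0003; V=2.498857+0.000762+0.000254=2.4999
k=9 load: inc=0.000254, refl=0.000254·0.333333=0.0001; V=2.499619+0.000254+0.000085=2.5000
k=10 src: inc=0.000085, refl=0.000085·0.333333=0.0000; V=2.499873+0.000085+0.000028=2.5000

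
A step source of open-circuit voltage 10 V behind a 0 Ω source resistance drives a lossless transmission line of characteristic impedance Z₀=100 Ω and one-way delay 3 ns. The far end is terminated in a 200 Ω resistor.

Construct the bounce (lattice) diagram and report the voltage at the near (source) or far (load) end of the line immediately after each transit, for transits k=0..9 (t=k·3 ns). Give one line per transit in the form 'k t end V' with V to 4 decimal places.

0 0 source 10.0000
1 3 load 13.3333
2 6 source 10.0000
3 9 load 8.8889
4 12 source 10.0000
5 15 load 10.3704
6 18 source 10.0000
7 21 load 9.8765
8 24 source 10.0000
9 27 load 10.0412

Γ_L=0.333333, Γ_S=-1.000000; launch V₁=10·100/100=10.000000
k=0 src: V=10.0000
k=1 load: inc=10.000000, refl=10.000000·0.333333=3.3333; V=0.000000+10.000000+3.333333=13.3333
k=2 src: inc=3.333333, refl=3.333333·-1.000000=-3.3333; V=10.000000+3.333333+-3.333333=10.0000
k=3 load: inc=-3.333333, refl=-3.333333·0.333333=-1.1111; V=13.333333+-3.333333+-1.111111=8.8889
k=4 src: inc=-1.111111, refl=-1.111111·-1.000000=1.1111; V=10.000000+-1.111111+1.111111=10.0000
k=5 load: inc=1.111111, refl=1.111111·0.333333=0.3704; V=8.888889+1.111111+0.370370=10.3704
k=6 src: inc=0.370370, refl=0.370370·-1.000000=-0.3704; V=10.000000+0.370370+-0.370370=10.0000
k=7 load: inc=-0.370370, refl=-0.370370·0.333333=-0.1235; V=10.370370+-0.370370+-0.123457=9.8765
k=8 src: inc=-0.123457, refl=-0.123457·-1.000000=0.1235; V=10.000000+-0.123457+0.123457=10.0000
k=9 load: inc=0.123457, refl=0.123457·0.333333=0.0412; V=9.876543+0.123457+0.041152=10.0412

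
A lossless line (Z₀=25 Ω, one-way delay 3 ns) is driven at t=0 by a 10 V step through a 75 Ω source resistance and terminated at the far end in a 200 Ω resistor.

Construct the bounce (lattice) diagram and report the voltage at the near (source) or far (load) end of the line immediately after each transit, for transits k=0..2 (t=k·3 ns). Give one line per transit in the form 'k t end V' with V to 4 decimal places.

Γ_L=0.777778, Γ_S=0.500000; launch V₁=10·25/100=2.500000
k=0 src: V=2.5000
k=1 load: inc=2.500000, refl=2.500000·0.777778=1.9444; V=0.000000+2.500000+1.944444=4.4444
k=2 src: inc=1.944444, refl=1.944444·0.500000=0.9722; V=2.500000+1.944444+0.972222=5.4167

0 0 source 2.5000
1 3 load 4.4444
2 6 source 5.4167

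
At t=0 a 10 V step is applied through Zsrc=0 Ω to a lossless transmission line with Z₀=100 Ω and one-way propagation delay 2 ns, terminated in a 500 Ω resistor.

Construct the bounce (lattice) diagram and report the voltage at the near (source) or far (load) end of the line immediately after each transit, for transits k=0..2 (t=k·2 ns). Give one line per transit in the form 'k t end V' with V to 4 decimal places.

Γ_L=0.666667, Γ_S=-1.000000; launch V₁=10·100/100=10.000000
k=0 src: V=10.0000
k=1 load: inc=10.000000, refl=10.000000·0.666667=6.6667; V=0.000000+10.000000+6.666667=16.6667
k=2 src: inc=6.666667, refl=6.666667·-1.000000=-6.6667; V=10.000000+6.666667+-6.666667=10.0000

0 0 source 10.0000
1 2 load 16.6667
2 4 source 10.0000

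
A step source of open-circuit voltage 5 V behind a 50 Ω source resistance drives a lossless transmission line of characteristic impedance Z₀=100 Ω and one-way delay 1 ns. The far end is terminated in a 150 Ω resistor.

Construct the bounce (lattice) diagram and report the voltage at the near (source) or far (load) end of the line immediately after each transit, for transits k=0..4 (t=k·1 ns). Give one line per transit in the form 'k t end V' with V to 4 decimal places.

Γ_L=0.200000, Γ_S=-0.333333; launch V₁=5·100/150=3.333333
k=0 src: V=3.3333
k=1 load: inc=3.333333, refl=3.333333·0.200000=0.6667; V=0.000000+3.333333+0.666667=4.0000
k=2 src: inc=0.666667, refl=0.666667·-0.333333=-0.2222; V=3.333333+0.666667+-0.222222=3.7778
k=3 load: inc=-0.222222, refl=-0.222222·0.200000=-0.0444; V=4.000000+-0.222222+-0.044444=3.7333
k=4 src: inc=-0.044444, refl=-0.044444·-0.333333=0.0148; V=3.777778+-0.044444+0.014815=3.7481

0 0 source 3.3333
1 1 load 4.0000
2 2 source 3.7778
3 3 load 3.7333
4 4 source 3.7481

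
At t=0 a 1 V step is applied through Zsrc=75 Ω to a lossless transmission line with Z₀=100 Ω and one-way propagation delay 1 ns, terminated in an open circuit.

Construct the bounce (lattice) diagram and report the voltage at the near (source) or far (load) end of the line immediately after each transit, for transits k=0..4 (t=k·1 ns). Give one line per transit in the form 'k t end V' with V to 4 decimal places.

0 0 source 0.5714
1 1 load 1.1429
2 2 source 1.0612
3 3 load 0.9796
4 4 source 0.9913

Γ_L=1.000000, Γ_S=-0.142857; launch V₁=1·100/175=0.571429
k=0 src: V=0.5714
k=1 load: inc=0.571429, refl=0.571429·1.000000=0.5714; V=0.000000+0.571429+0.571429=1.1429
k=2 src: inc=0.571429, refl=0.571429·-0.142857=-0.0816; V=0.571429+0.571429+-0.081633=1.0612
k=3 load: inc=-0.081633, refl=-0.081633·1.000000=-0.0816; V=1.142857+-0.081633+-0.081633=0.9796
k=4 src: inc=-0.081633, refl=-0.081633·-0.142857=0.0117; V=1.061224+-0.081633+0.011662=0.9913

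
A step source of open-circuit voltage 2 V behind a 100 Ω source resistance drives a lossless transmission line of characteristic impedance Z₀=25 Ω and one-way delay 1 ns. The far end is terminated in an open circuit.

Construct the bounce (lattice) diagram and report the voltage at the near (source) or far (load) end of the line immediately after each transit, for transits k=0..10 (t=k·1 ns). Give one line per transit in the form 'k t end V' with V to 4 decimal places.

Γ_L=1.000000, Γ_S=0.600000; launch V₁=2·25/125=0.400000
k=0 src: V=0.4000
k=1 load: inc=0.400000, refl=0.400000·1.000000=0.4000; V=0.000000+0.400000+0.400000=0.8000
k=2 src: inc=0.400000, refl=0.400000·0.600000=0.2400; V=0.400000+0.400000+0.240000=1.0400
k=3 load: inc=0.240000, refl=0.240000·1.000000=0.2400; V=0.800000+0.240000+0.240000=1.2800
k=4 src: inc=0.240000, refl=0.240000·0.600000=0.1440; V=1.040000+0.240000+0.144000=1.4240
k=5 load: inc=0.144000, refl=0.144000·1.000000=0.1440; V=1.280000+0.144000+0.144000=1.5680
k=6 src: inc=0.144000, refl=0.144000·0.600000=0.0864; V=1.424000+0.144000+0.086400=1.6544
k=7 load: inc=0.086400, refl=0.086400·1.000000=0.0864; V=1.568000+0.086400+0.086400=1.7408
k=8 src: inc=0.086400, refl=0.086400·0.600000=0.0518; V=1.654400+0.086400+0.051840=1.7926
k=9 load: inc=0.051840, refl=0.051840·1.000000=0.0518; V=1.740800+0.051840+0.051840=1.8445
k=10 src: inc=0.051840, refl=0.051840·0.600000=0.0311; V=1.792640+0.051840+0.031104=1.8756

0 0 source 0.4000
1 1 load 0.8000
2 2 source 1.0400
3 3 load 1.2800
4 4 source 1.4240
5 5 load 1.5680
6 6 source 1.6544
7 7 load 1.7408
8 8 source 1.7926
9 9 load 1.8445
10 10 source 1.8756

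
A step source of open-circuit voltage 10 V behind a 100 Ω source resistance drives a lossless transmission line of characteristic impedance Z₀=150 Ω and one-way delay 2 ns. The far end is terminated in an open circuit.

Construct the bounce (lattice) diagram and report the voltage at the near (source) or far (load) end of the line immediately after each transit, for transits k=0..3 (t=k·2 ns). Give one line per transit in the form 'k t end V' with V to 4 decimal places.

0 0 source 6.0000
1 2 load 12.0000
2 4 source 10.8000
3 6 load 9.6000

Γ_L=1.000000, Γ_S=-0.200000; launch V₁=10·150/250=6.000000
k=0 src: V=6.0000
k=1 load: inc=6.000000, refl=6.000000·1.000000=6.0000; V=0.000000+6.000000+6.000000=12.0000
k=2 src: inc=6.000000, refl=6.000000·-0.200000=-1.2000; V=6.000000+6.000000+-1.200000=10.8000
k=3 load: inc=-1.200000, refl=-1.200000·1.000000=-1.2000; V=12.000000+-1.200000+-1.200000=9.6000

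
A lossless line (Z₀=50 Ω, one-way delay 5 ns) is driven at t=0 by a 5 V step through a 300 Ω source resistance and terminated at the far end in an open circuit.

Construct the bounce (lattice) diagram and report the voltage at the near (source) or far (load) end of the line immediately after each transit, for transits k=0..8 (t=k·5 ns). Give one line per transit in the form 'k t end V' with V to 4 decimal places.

0 0 source 0.7143
1 5 load 1.4286
2 10 source 1.9388
3 15 load 2.4490
4 20 source 2.8134
5 25 load 3.1778
6 30 source 3.4382
7 35 load 3.6985
8 40 source 3.8844

Γ_L=1.000000, Γ_S=0.714286; launch V₁=5·50/350=0.714286
k=0 src: V=0.7143
k=1 load: inc=0.714286, refl=0.714286·1.000000=0.7143; V=0.000000+0.714286+0.714286=1.4286
k=2 src: inc=0.714286, refl=0.714286·0.714286=0.5102; V=0.714286+0.714286+0.510204=1.9388
k=3 load: inc=0.510204, refl=0.510204·1.000000=0.5102; V=1.428571+0.510204+0.510204=2.4490
k=4 src: inc=0.510204, refl=0.510204·0.714286=0.3644; V=1.938776+0.510204+0.364431=2.8134
k=5 load: inc=0.364431, refl=0.364431·1.000000=0.3644; V=2.448980+0.364431+0.364431=3.1778
k=6 src: inc=0.364431, refl=0.364431·0.714286=0.2603; V=2.813411+0.364431+0.260308=3.4382
k=7 load: inc=0.260308, refl=0.260308·1.000000=0.2603; V=3.177843+0.260308+0.260308=3.6985
k=8 src: inc=0.260308, refl=0.260308·0.714286=0.1859; V=3.438151+0.260308+0.185934=3.8844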